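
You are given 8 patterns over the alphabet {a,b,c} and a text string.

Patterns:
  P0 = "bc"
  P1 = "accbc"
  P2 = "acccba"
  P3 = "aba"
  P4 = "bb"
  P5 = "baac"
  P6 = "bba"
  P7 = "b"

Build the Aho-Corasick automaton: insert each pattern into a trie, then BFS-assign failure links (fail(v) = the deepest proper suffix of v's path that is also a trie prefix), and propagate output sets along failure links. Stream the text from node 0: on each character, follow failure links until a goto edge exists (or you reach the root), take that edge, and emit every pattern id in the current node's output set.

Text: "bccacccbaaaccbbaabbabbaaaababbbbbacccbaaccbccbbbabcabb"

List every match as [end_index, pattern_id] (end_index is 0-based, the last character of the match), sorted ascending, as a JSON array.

Build automaton:
Trie nodes:
  0='ε' goto a→3 b→1
  1='b' goto a→14 b→13 c→2  [P7 ends]
  2='bc' goto ·  [P0 ends]
  3='a' goto b→11 c→4
  4='ac' goto c→5
  5='acc' goto b→6 c→8
  6='accb' goto c→7
  7='accbc' goto ·  [P1 ends]
  8='accc' goto b→9
  9='acccb' goto a→10
  10='acccba' goto ·  [P2 ends]
  11='ab' goto a→12
  12='aba' goto ·  [P3 ends]
  13='bb' goto a→17  [P4 ends]
  14='ba' goto a→15
  15='baa' goto c→16
  16='baac' goto ·  [P5 ends]
  17='bba' goto ·  [P6 ends]

Failure links (BFS by depth):
  n1('b'): parent n0 fail=0; on 'b' 0 → fail=0;  out {7}∪∅={7}
  n3('a'): parent n0 fail=0; on 'a' 0 → fail=0;  out ∅∪∅=∅
  n2('bc'): parent n1 fail=0; on 'c' 0 → fail=0;  out {0}∪∅={0}
  n4('ac'): parent n3 fail=0; on 'c' 0 → fail=0;  out ∅∪∅=∅
  n11('ab'): parent n3 fail=0; on 'b' 0 → fail=1;  out ∅∪{7}={7}
  n13('bb'): parent n1 fail=0; on 'b' 0 → fail=1;  out {4}∪{7}={4,7}
  n14('ba'): parent n1 fail=0; on 'a' 0 → fail=3;  out ∅∪∅=∅
  n5('acc'): parent n4 fail=0; on 'c' 0 → fail=0;  out ∅∪∅=∅
  n12('aba'): parent n11 fail=1; on 'a' 1 → fail=14;  out {3}∪∅={3}
  n15('baa'): parent n14 fail=3; on 'a' 3→0 → fail=3;  out ∅∪∅=∅
  n17('bba'): parent n13 fail=1; on 'a' 1 → fail=14;  out {6}∪∅={6}
  n6('accb'): parent n5 fail=0; on 'b' 0 → fail=1;  out ∅∪{7}={7}
  n8('accc'): parent n5 fail=0; on 'c' 0 → fail=0;  out ∅∪∅=∅
  n16('baac'): parent n15 fail=3; on 'c' 3 → fail=4;  out {5}∪∅={5}
  n7('accbc'): parent n6 fail=1; on 'c' 1 → fail=2;  out {1}∪{0}={0,1}
  n9('acccb'): parent n8 fail=0; on 'b' 0 → fail=1;  out ∅∪{7}={7}
  n10('acccba'): parent n9 fail=1; on 'a' 1 → fail=14;  out {2}∪∅={2}

Run:
pos 0 'b': at 1  ** P7@[0:0]
pos 1 'c': at 2  ** P0@[0:1]
pos 2 'c': at 0 (via fail)
pos 3 'a': at 3
pos 4 'c': at 4
pos 5 'c': at 5
pos 6 'c': at 8
pos 7 'b': at 9  ** P7@[7:7]
pos 8 'a': at 10  ** P2@[3:8]
pos 9 'a': at 15 (via fail)
pos 10 'a': at 3 (via fail)
pos 11 'c': at 4
pos 12 'c': at 5
pos 13 'b': at 6  ** P7@[13:13]
pos 14 'b': at 13 (via fail)  ** P4@[13:14],P7@[14:14]
pos 15 'a': at 17  ** P6@[13:15]
pos 16 'a': at 15 (via fail)
pos 17 'b': at 11 (via fail)  ** P7@[17:17]
pos 18 'b': at 13 (via fail)  ** P4@[17:18],P7@[18:18]
pos 19 'a': at 17  ** P6@[17:19]
pos 20 'b': at 11 (via fail)  ** P7@[20:20]
pos 21 'b': at 13 (via fail)  ** P4@[20:21],P7@[21:21]
pos 22 'a': at 17  ** P6@[20:22]
pos 23 'a': at 15 (via fail)
pos 24 'a': at 3 (via fail)
pos 25 'a': at 3 (via fail)
pos 26 'b': at 11  ** P7@[26:26]
pos 27 'a': at 12  ** P3@[25:27]
pos 28 'b': at 11 (via fail)  ** P7@[28:28]
pos 29 'b': at 13 (via fail)  ** P4@[28:29],P7@[29:29]
pos 30 'b': at 13 (via fail)  ** P4@[29:30],P7@[30:30]
pos 31 'b': at 13 (via fail)  ** P4@[30:31],P7@[31:31]
pos 32 'b': at 13 (via fail)  ** P4@[31:32],P7@[32:32]
pos 33 'a': at 17  ** P6@[31:33]
pos 34 'c': at 4 (via fail)
pos 35 'c': at 5
pos 36 'c': at 8
pos 37 'b': at 9  ** P7@[37:37]
pos 38 'a': at 10  ** P2@[33:38]
pos 39 'a': at 15 (via fail)
pos 40 'c': at 16  ** P5@[37:40]
pos 41 'c': at 5 (via fail)
pos 42 'b': at 6  ** P7@[42:42]
pos 43 'c': at 7  ** P0@[42:43],P1@[39:43]
pos 44 'c': at 0 (via fail)
pos 45 'b': at 1  ** P7@[45:45]
pos 46 'b': at 13  ** P4@[45:46],P7@[46:46]
pos 47 'b': at 13 (via fail)  ** P4@[46:47],P7@[47:47]
pos 48 'a': at 17  ** P6@[46:48]
pos 49 'b': at 11 (via fail)  ** P7@[49:49]
pos 50 'c': at 2 (via fail)  ** P0@[49:50]
pos 51 'a': at 3 (via fail)
pos 52 'b': at 11  ** P7@[52:52]
pos 53 'b': at 13 (via fail)  ** P4@[52:53],P7@[53:53]

Matches: [[0,7],[1,0],[7,7],[8,2],[13,7],[14,4],[14,7],[15,6],[17,7],[18,4],[18,7],[19,6],[20,7],[21,4],[21,7],[22,6],[26,7],[27,3],[28,7],[29,4],[29,7],[30,4],[30,7],[31,4],[31,7],[32,4],[32,7],[33,6],[37,7],[38,2],[40,5],[42,7],[43,0],[43,1],[45,7],[46,4],[46,7],[47,4],[47,7],[48,6],[49,7],[50,0],[52,7],[53,4],[53,7]]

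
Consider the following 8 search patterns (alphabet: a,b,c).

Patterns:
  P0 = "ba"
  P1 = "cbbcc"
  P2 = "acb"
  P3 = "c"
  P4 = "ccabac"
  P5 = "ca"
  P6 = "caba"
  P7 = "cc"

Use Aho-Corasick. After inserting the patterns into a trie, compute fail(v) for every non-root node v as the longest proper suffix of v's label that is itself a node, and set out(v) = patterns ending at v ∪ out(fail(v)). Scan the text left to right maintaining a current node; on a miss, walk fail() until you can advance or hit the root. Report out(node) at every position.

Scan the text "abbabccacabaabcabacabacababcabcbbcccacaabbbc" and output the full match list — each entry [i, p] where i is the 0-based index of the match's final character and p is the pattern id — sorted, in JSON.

Build automaton:
Trie (insert patterns):
  0='ε' goto a→8 b→1 c→3
  1='b' goto a→2
  2='ba' goto ·  [P0 ends]
  3='c' goto a→16 b→4 c→11  [P3 ends]
  4='cb' goto b→5
  5='cbb' goto c→6
  6='cbbc' goto c→7
  7='cbbcc' goto ·  [P1 ends]
  8='a' goto c→9
  9='ac' goto b→10
  10='acb' goto ·  [P2 ends]
  11='cc' goto a→12  [P7 ends]
  12='cca' goto b→13
  13='ccab' goto a→14
  14='ccaba' goto c→15
  15='ccabac' goto ·  [P4 ends]
  16='ca' goto b→17  [P5 ends]
  17='cab' goto a→18
  18='caba' goto ·  [P6 ends]

Failure links (BFS by depth):
  n1('b'): parent n0 fail=0; on 'b' 0 → fail=0;  out ∅∪∅=∅
  n3('c'): parent n0 fail=0; on 'c' 0 → fail=0;  out {3}∪∅={3}
  n8('a'): parent n0 fail=0; on 'a' 0 → fail=0;  out ∅∪∅=∅
  n2('ba'): parent n1 fail=0; on 'a' 0 → fail=8;  out {0}∪∅={0}
  n4('cb'): parent n3 fail=0; on 'b' 0 → fail=1;  out ∅∪∅=∅
  n9('ac'): parent n8 fail=0; on 'c' 0 → fail=3;  out ∅∪{3}={3}
  n11('cc'): parent n3 fail=0; on 'c' 0 → fail=3;  out {7}∪{3}={3,7}
  n16('ca'): parent n3 fail=0; on 'a' 0 → fail=8;  out {5}∪∅={5}
  n5('cbb'): parent n4 fail=1; on 'b' 1→0 → fail=1;  out ∅∪∅=∅
  n10('acb'): parent n9 fail=3; on 'b' 3 → fail=4;  out {2}∪∅={2}
  n12('cca'): parent n11 fail=3; on 'a' 3 → fail=16;  out ∅∪{5}={5}
  n17('cab'): parent n16 fail=8; on 'b' 8→0 → fail=1;  out ∅∪∅=∅
  n6('cbbc'): parent n5 fail=1; on 'c' 1→0 → fail=3;  out ∅∪{3}={3}
  n13('ccab'): parent n12 fail=16; on 'b' 16 → fail=17;  out ∅∪∅=∅
  n18('caba'): parent n17 fail=1; on 'a' 1 → fail=2;  out {6}∪{0}={0,6}
  n7('cbbcc'): parent n6 fail=3; on 'c' 3 → fail=11;  out {1}∪{3,7}={1,3,7}
  n14('ccaba'): parent n13 fail=17; on 'a' 17 → fail=18;  out ∅∪{0,6}={0,6}
  n15('ccabac'): parent n14 fail=18; on 'c' 18→2→8 → fail=9;  out {4}∪{3}={3,4}

Run:
pos 0 'a': at 8
pos 1 'b': at 1 ·f
pos 2 'b': at 1 ·f
pos 3 'a': at 2  ** P0@[2:3]
pos 4 'b': at 1 ·f
pos 5 'c': at 3 ·f  ** P3@[5:5]
pos 6 'c': at 11  ** P3@[6:6],P7@[5:6]
pos 7 'a': at 12  ** P5@[6:7]
pos 8 'c': at 9 ·f  ** P3@[8:8]
pos 9 'a': at 16 ·f  ** P5@[8:9]
pos 10 'b': at 17
pos 11 'a': at 18  ** P0@[10:11],P6@[8:11]
pos 12 'a': at 8 ·f
pos 13 'b': at 1 ·f
pos 14 'c': at 3 ·f  ** P3@[14:14]
pos 15 'a': at 16  ** P5@[14:15]
pos 16 'b': at 17
pos 17 'a': at 18  ** P0@[16:17],P6@[14:17]
pos 18 'c': at 9 ·f  ** P3@[18:18]
pos 19 'a': at 16 ·f  ** P5@[18:19]
pos 20 'b': at 17
pos 21 'a': at 18  ** P0@[20:21],P6@[18:21]
pos 22 'c': at 9 ·f  ** P3@[22:22]
pos 23 'a': at 16 ·f  ** P5@[22:23]
pos 24 'b': at 17
pos 25 'a': at 18  ** P0@[24:25],P6@[22:25]
pos 26 'b': at 1 ·f
pos 27 'c': at 3 ·f  ** P3@[27:27]
pos 28 'a': at 16  ** P5@[27:28]
pos 29 'b': at 17
pos 30 'c': at 3 ·f  ** P3@[30:30]
pos 31 'b': at 4
pos 32 'b': at 5
pos 33 'c': at 6  ** P3@[33:33]
pos 34 'c': at 7  ** P1@[30:34],P3@[34:34],P7@[33:34]
pos 35 'c': at 11 ·f  ** P3@[35:35],P7@[34:35]
pos 36 'a': at 12  ** P5@[35:36]
pos 37 'c': at 9 ·f  ** P3@[37:37]
pos 38 'a': at 16 ·f  ** P5@[37:38]
pos 39 'a': at 8 ·f
pos 40 'b': at 1 ·f
pos 41 'b': at 1 ·f
pos 42 'b': at 1 ·f
pos 43 'c': at 3 ·f  ** P3@[43:43]

Result: [[3,0],[5,3],[6,3],[6,7],[7,5],[8,3],[9,5],[11,0],[11,6],[14,3],[15,5],[17,0],[17,6],[18,3],[19,5],[21,0],[21,6],[22,3],[23,5],[25,0],[25,6],[27,3],[28,5],[30,3],[33,3],[34,1],[34,3],[34,7],[35,3],[35,7],[36,5],[37,3],[38,5],[43,3]]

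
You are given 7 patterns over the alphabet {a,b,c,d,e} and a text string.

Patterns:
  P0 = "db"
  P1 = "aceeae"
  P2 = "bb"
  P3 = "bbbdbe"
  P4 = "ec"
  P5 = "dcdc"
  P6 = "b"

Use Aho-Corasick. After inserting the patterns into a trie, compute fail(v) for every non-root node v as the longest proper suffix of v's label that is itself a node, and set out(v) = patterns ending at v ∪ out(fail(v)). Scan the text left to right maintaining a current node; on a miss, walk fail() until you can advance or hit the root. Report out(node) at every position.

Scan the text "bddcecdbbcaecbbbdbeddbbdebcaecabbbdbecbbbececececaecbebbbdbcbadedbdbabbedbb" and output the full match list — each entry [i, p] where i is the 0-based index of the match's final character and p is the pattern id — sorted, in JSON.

Build:
Trie (insert patterns):
  n0 'ε': a→3 b→9 d→1 e→15
  n1 'd': b→2 c→17
  n2 'db': ·  [P0 ends]
  n3 'a': c→4
  n4 'ac': e→5
  n5 'ace': e→6
  n6 'acee': a→7
  n7 'aceea': e→8
  n8 'aceeae': ·  [P1 ends]
  n9 'b': b→10  [P6 ends]
  n10 'bb': b→11  [P2 ends]
  n11 'bbb': d→12
  n12 'bbbd': b→13
  n13 'bbbdb': e→14
  n14 'bbbdbe': ·  [P3 ends]
  n15 'e': c→16
  n16 'ec': ·  [P4 ends]
  n17 'dc': d→18
  n18 'dcd': c→19
  n19 'dcdc': ·  [P5 ends]

Failure links (BFS by depth):
  n1('d'): parent n0 fail=0; on 'd' 0 → fail=0;  out ∅∪∅=∅
  n3('a'): parent n0 fail=0; on 'a' 0 → fail=0;  out ∅∪∅=∅
  n9('b'): parent n0 fail=0; on 'b' 0 → fail=0;  out {6}∪∅={6}
  n15('e'): parent n0 fail=0; on 'e' 0 → fail=0;  out ∅∪∅=∅
  n2('db'): parent n1 fail=0; on 'b' 0 → fail=9;  out {0}∪{6}={0,6}
  n4('ac'): parent n3 fail=0; on 'c' 0 → fail=0;  out ∅∪∅=∅
  n10('bb'): parent n9 fail=0; on 'b' 0 → fail=9;  out {2}∪{6}={2,6}
  n16('ec'): parent n15 fail=0; on 'c' 0 → fail=0;  out {4}∪∅={4}
  n17('dc'): parent n1 fail=0; on 'c' 0 → fail=0;  out ∅∪∅=∅
  n5('ace'): parent n4 fail=0; on 'e' 0 → fail=15;  out ∅∪∅=∅
  n11('bbb'): parent n10 fail=9; on 'b' 9 → fail=10;  out ∅∪{2,6}={2,6}
  n18('dcd'): parent n17 fail=0; on 'd' 0 → fail=1;  out ∅∪∅=∅
  n6('acee'): parent n5 fail=15; on 'e' 15→0 → fail=15;  out ∅∪∅=∅
  n12('bbbd'): parent n11 fail=10; on 'd' 10→9→0 → fail=1;  out ∅∪∅=∅
  n19('dcdc'): parent n18 fail=1; on 'c' 1 → fail=17;  out {5}∪∅={5}
  n7('aceea'): parent n6 fail=15; on 'a' 15→0 → fail=3;  out ∅∪∅=∅
  n13('bbbdb'): parent n12 fail=1; on 'b' 1 → fail=2;  out ∅∪{0,6}={0,6}
  n8('aceeae'): parent n7 fail=3; on 'e' 3→0 → fail=15;  out {1}∪∅={1}
  n14('bbbdbe'): parent n13 fail=2; on 'e' 2→9→0 → fail=15;  out {3}∪∅={3}

Run:
pos 0 'b': at 9  → match P6@[0:0]
pos 1 'd': at 1 ·f
pos 2 'd': at 1 ·f
pos 3 'c': at 17
pos 4 'e': at 15 ·f
pos 5 'c': at 16  → match P4@[4:5]
pos 6 'd': at 1 ·f
pos 7 'b': at 2  → match P0@[6:7],P6@[7:7]
pos 8 'b': at 10 ·f  → match P2@[7:8],P6@[8:8]
pos 9 'c': at 0 ·f
pos 10 'a': at 3
pos 11 'e': at 15 ·f
pos 12 'c': at 16  → match P4@[11:12]
pos 13 'b': at 9 ·f  → match P6@[13:13]
pos 14 'b': at 10  → match P2@[13:14],P6@[14:14]
pos 15 'b': at 11  → match P2@[14:15],P6@[15:15]
pos 16 'd': at 12
pos 17 'b': at 13  → match P0@[16:17],P6@[17:17]
pos 18 'e': at 14  → match P3@[13:18]
pos 19 'd': at 1 ·f
pos 20 'd': at 1 ·f
pos 21 'b': at 2  → match P0@[20:21],P6@[21:21]
pos 22 'b': at 10 ·f  → match P2@[21:22],P6@[22:22]
pos 23 'd': at 1 ·f
pos 24 'e': at 15 ·f
pos 25 'b': at 9 ·f  → match P6@[25:25]
pos 26 'c': at 0 ·f
pos 27 'a': at 3
pos 28 'e': at 15 ·f
pos 29 'c': at 16  → match P4@[28:29]
pos 30 'a': at 3 ·f
pos 31 'b': at 9 ·f  → match P6@[31:31]
pos 32 'b': at 10  → match P2@[31:32],P6@[32:32]
pos 33 'b': at 11  → match P2@[32:33],P6@[33:33]
pos 34 'd': at 12
pos 35 'b': at 13  → match P0@[34:35],P6@[35:35]
pos 36 'e': at 14  → match P3@[31:36]
pos 37 'c': at 16 ·f  → match P4@[36:37]
pos 38 'b': at 9 ·f  → match P6@[38:38]
pos 39 'b': at 10  → match P2@[38:39],P6@[39:39]
pos 40 'b': at 11  → match P2@[39:40],P6@[40:40]
pos 41 'e': at 15 ·f
pos 42 'c': at 16  → match P4@[41:42]
pos 43 'e': at 15 ·f
pos 44 'c': at 16  → match P4@[43:44]
pos 45 'e': at 15 ·f
pos 46 'c': at 16  → match P4@[45:46]
pos 47 'e': at 15 ·f
pos 48 'c': at 16  → match P4@[47:48]
pos 49 'a': at 3 ·f
pos 50 'e': at 15 ·f
pos 51 'c': at 16  → match P4@[50:51]
pos 52 'b': at 9 ·f  → match P6@[52:52]
pos 53 'e': at 15 ·f
pos 54 'b': at 9 ·f  → match P6@[54:54]
pos 55 'b': at 10  → match P2@[54:55],P6@[55:55]
pos 56 'b': at 11  → match P2@[55:56],P6@[56:56]
pos 57 'd': at 12
pos 58 'b': at 13  → match P0@[57:58],P6@[58:58]
pos 59 'c': at 0 ·f
pos 60 'b': at 9  → match P6@[60:60]
pos 61 'a': at 3 ·f
pos 62 'd': at 1 ·f
pos 63 'e': at 15 ·f
pos 64 'd': at 1 ·f
pos 65 'b': at 2  → match P0@[64:65],P6@[65:65]
pos 66 'd': at 1 ·f
pos 67 'b': at 2  → match P0@[66:67],P6@[67:67]
pos 68 'a': at 3 ·f
pos 69 'b': at 9 ·f  → match P6@[69:69]
pos 70 'b': at 10  → match P2@[69:70],P6@[70:70]
pos 71 'e': at 15 ·f
pos 72 'd': at 1 ·f
pos 73 'b': at 2  → match P0@[72:73],P6@[73:73]
pos 74 'b': at 10 ·f  → match P2@[73:74],P6@[74:74]

Result: [[0,6],[5,4],[7,0],[7,6],[8,2],[8,6],[12,4],[13,6],[14,2],[14,6],[15,2],[15,6],[17,0],[17,6],[18,3],[21,0],[21,6],[22,2],[22,6],[25,6],[29,4],[31,6],[32,2],[32,6],[33,2],[33,6],[35,0],[35,6],[36,3],[37,4],[38,6],[39,2],[39,6],[40,2],[40,6],[42,4],[44,4],[46,4],[48,4],[51,4],[52,6],[54,6],[55,2],[55,6],[56,2],[56,6],[58,0],[58,6],[60,6],[65,0],[65,6],[67,0],[67,6],[69,6],[70,2],[70,6],[73,0],[73,6],[74,2],[74,6]]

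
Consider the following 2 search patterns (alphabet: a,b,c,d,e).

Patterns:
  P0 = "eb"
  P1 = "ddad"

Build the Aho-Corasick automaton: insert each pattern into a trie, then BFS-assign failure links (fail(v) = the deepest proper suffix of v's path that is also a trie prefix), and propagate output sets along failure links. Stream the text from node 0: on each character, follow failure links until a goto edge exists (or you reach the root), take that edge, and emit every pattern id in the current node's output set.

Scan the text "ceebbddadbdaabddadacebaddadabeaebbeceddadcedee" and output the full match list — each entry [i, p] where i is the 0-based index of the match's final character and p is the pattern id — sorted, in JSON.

Build automaton:
Trie (insert patterns):
  n0 'ε': d→3 e→1
  n1 'e': b→2
  n2 'eb': ·  [P0 ends]
  n3 'd': d→4
  n4 'dd': a→5
  n5 'dda': d→6
  n6 'ddad': ·  [P1 ends]

Failure links (BFS by depth):
  n1('e'): parent n0 fail=0; on 'e' 0 → fail=0;  out ∅∪∅=∅
  n3('d'): parent n0 fail=0; on 'd' 0 → fail=0;  out ∅∪∅=∅
  n2('eb'): parent n1 fail=0; on 'b' 0 → fail=0;  out {0}∪∅={0}
  n4('dd'): parent n3 fail=0; on 'd' 0 → fail=3;  out ∅∪∅=∅
  n5('dda'): parent n4 fail=3; on 'a' 3→0 → fail=0;  out ∅∪∅=∅
  n6('ddad'): parent n5 fail=0; on 'd' 0 → fail=3;  out {1}∪∅={1}

Scan:
pos 0 'c': at 0
pos 1 'e': at 1
pos 2 'e': at 1 (fail-walked)
pos 3 'b': at 2  emit P0@[2:3]
pos 4 'b': at 0 (fail-walked)
pos 5 'd': at 3
pos 6 'd': at 4
pos 7 'a': at 5
pos 8 'd': at 6  emit P1@[5:8]
pos 9 'b': at 0 (fail-walked)
pos 10 'd': at 3
pos 11 'a': at 0 (fail-walked)
pos 12 'a': at 0
pos 13 'b': at 0
pos 14 'd': at 3
pos 15 'd': at 4
pos 16 'a': at 5
pos 17 'd': at 6  emit P1@[14:17]
pos 18 'a': at 0 (fail-walked)
pos 19 'c': at 0
pos 20 'e': at 1
pos 21 'b': at 2  emit P0@[20:21]
pos 22 'a': at 0 (fail-walked)
pos 23 'd': at 3
pos 24 'd': at 4
pos 25 'a': at 5
pos 26 'd': at 6  emit P1@[23:26]
pos 27 'a': at 0 (fail-walked)
pos 28 'b': at 0
pos 29 'e': at 1
pos 30 'a': at 0 (fail-walked)
pos 31 'e': at 1
pos 32 'b': at 2  emit P0@[31:32]
pos 33 'b': at 0 (fail-walked)
pos 34 'e': at 1
pos 35 'c': at 0 (fail-walked)
pos 36 'e': at 1
pos 37 'd': at 3 (fail-walked)
pos 38 'd': at 4
pos 39 'a': at 5
pos 40 'd': at 6  emit P1@[37:40]
pos 41 'c': at 0 (fail-walked)
pos 42 'e': at 1
pos 43 'd': at 3 (fail-walked)
pos 44 'e': at 1 (fail-walked)
pos 45 'e': at 1 (fail-walked)

Matches: [[3,0],[8,1],[17,1],[21,0],[26,1],[32,0],[40,1]]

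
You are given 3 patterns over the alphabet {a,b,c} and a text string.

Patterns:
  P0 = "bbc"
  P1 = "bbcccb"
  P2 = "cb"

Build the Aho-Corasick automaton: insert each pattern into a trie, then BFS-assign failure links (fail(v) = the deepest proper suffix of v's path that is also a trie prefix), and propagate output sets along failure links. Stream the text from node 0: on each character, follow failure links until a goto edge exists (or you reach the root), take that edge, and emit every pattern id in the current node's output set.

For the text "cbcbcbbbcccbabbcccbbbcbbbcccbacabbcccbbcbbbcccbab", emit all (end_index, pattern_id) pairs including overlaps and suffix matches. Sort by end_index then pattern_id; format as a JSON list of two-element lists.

Construct AC machine:
Trie nodes:
  n0 'ε': b→1 c→7
  n1 'b': b→2
  n2 'bb': c→3
  n3 'bbc': c→4  ←P0
  n4 'bbcc': c→5
  n5 'bbccc': b→6
  n6 'bbcccb': ·  ←P1
  n7 'c': b→8
  n8 'cb': ·  ←P2

Failure links (BFS by depth):
  fail(1) 'b': from fail(0)=0 chase 'b': 0 ⇒ 0;  out=∅∪out(0)=∅
  fail(7) 'c': from fail(0)=0 chase 'c': 0 ⇒ 0;  out=∅∪out(0)=∅
  fail(2) 'bb': from fail(1)=0 chase 'b': 0 ⇒ 1;  out=∅∪out(1)=∅
  fail(8) 'cb': from fail(7)=0 chase 'b': 0 ⇒ 1;  out={2}∪out(1)={2}
  fail(3) 'bbc': from fail(2)=1 chase 'c': 1→0 ⇒ 7;  out={0}∪out(7)={0}
  fail(4) 'bbcc': from fail(3)=7 chase 'c': 7→0 ⇒ 7;  out=∅∪out(7)=∅
  fail(5) 'bbccc': from fail(4)=7 chase 'c': 7→0 ⇒ 7;  out=∅∪out(7)=∅
  fail(6) 'bbcccb': from fail(5)=7 chase 'b': 7 ⇒ 8;  out={1}∪out(8)={1,2}

Text stream:
pos 0 'c': at 7
pos 1 'b': at 8  → match P2@[0:1]
pos 2 'c': at 7 (via fail)
pos 3 'b': at 8  → match P2@[2:3]
pos 4 'c': at 7 (via fail)
pos 5 'b': at 8  → match P2@[4:5]
pos 6 'b': at 2 (via fail)
pos 7 'b': at 2 (via fail)
pos 8 'c': at 3  → match P0@[6:8]
pos 9 'c': at 4
pos 10 'c': at 5
pos 11 'b': at 6  → match P1@[6:11],P2@[10:11]
pos 12 'a': at 0 (via fail)
pos 13 'b': at 1
pos 14 'b': at 2
pos 15 'c': at 3  → match P0@[13:15]
pos 16 'c': at 4
pos 17 'c': at 5
pos 18 'b': at 6  → match P1@[13:18],P2@[17:18]
pos 19 'b': at 2 (via fail)
pos 20 'b': at 2 (via fail)
pos 21 'c': at 3  → match P0@[19:21]
pos 22 'b': at 8 (via fail)  → match P2@[21:22]
pos 23 'b': at 2 (via fail)
pos 24 'b': at 2 (via fail)
pos 25 'c': at 3  → match P0@[23:25]
pos 26 'c': at 4
pos 27 'c': at 5
pos 28 'b': at 6  → match P1@[23:28],P2@[27:28]
pos 29 'a': at 0 (via fail)
pos 30 'c': at 7
pos 31 'a': at 0 (via fail)
pos 32 'b': at 1
pos 33 'b': at 2
pos 34 'c': at 3  → match P0@[32:34]
pos 35 'c': at 4
pos 36 'c': at 5
pos 37 'b': at 6  → match P1@[32:37],P2@[36:37]
pos 38 'b': at 2 (via fail)
pos 39 'c': at 3  → match P0@[37:39]
pos 40 'b': at 8 (via fail)  → match P2@[39:40]
pos 41 'b': at 2 (via fail)
pos 42 'b': at 2 (via fail)
pos 43 'c': at 3  → match P0@[41:43]
pos 44 'c': at 4
pos 45 'c': at 5
pos 46 'b': at 6  → match P1@[41:46],P2@[45:46]
pos 47 'a': at 0 (via fail)
pos 48 'b': at 1

Result: [[1,2],[3,2],[5,2],[8,0],[11,1],[11,2],[15,0],[18,1],[18,2],[21,0],[22,2],[25,0],[28,1],[28,2],[34,0],[37,1],[37,2],[39,0],[40,2],[43,0],[46,1],[46,2]]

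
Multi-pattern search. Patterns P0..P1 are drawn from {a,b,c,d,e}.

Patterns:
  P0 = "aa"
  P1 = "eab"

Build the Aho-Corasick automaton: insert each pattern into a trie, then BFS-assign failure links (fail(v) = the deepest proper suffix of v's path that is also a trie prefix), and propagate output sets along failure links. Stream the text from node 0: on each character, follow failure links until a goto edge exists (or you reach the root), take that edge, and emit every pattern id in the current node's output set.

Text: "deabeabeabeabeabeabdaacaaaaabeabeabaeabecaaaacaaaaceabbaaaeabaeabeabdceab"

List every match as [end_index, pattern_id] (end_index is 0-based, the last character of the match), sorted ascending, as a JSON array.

Construct AC machine:
Trie (insert patterns):
  n0 'ε': a→1 e→3
  n1 'a': a→2
  n2 'aa': ·  ←P0
  n3 'e': a→4
  n4 'ea': b→5
  n5 'eab': ·  ←P1

Failure links (BFS by depth):
  fail(1) 'a': from fail(0)=0 chase 'a': 0 ⇒ 0;  out=∅∪out(0)=∅
  fail(3) 'e': from fail(0)=0 chase 'e': 0 ⇒ 0;  out=∅∪out(0)=∅
  fail(2) 'aa': from fail(1)=0 chase 'a': 0 ⇒ 1;  out={0}∪out(1)={0}
  fail(4) 'ea': from fail(3)=0 chase 'a': 0 ⇒ 1;  out=∅∪out(1)=∅
  fail(5) 'eab': from fail(4)=1 chase 'b': 1→0 ⇒ 0;  out={1}∪out(0)={1}

Text stream:
pos 0 'd': at 0
pos 1 'e': at 3
pos 2 'a': at 4
pos 3 'b': at 5  → match P1@[1:3]
pos 4 'e': at 3 ·f
pos 5 'a': at 4
pos 6 'b': at 5  → match P1@[4:6]
pos 7 'e': at 3 ·f
pos 8 'a': at 4
pos 9 'b': at 5  → match P1@[7:9]
pos 10 'e': at 3 ·f
pos 11 'a': at 4
pos 12 'b': at 5  → match P1@[10:12]
pos 13 'e': at 3 ·f
pos 14 'a': at 4
pos 15 'b': at 5  → match P1@[13:15]
pos 16 'e': at 3 ·f
pos 17 'a': at 4
pos 18 'b': at 5  → match P1@[16:18]
pos 19 'd': at 0 ·f
pos 20 'a': at 1
pos 21 'a': at 2  → match P0@[20:21]
pos 22 'c': at 0 ·f
pos 23 'a': at 1
pos 24 'a': at 2  → match P0@[23:24]
pos 25 'a': at 2 ·f  → match P0@[24:25]
pos 26 'a': at 2 ·f  → match P0@[25:26]
pos 27 'a': at 2 ·f  → match P0@[26:27]
pos 28 'b': at 0 ·f
pos 29 'e': at 3
pos 30 'a': at 4
pos 31 'b': at 5  → match P1@[29:31]
pos 32 'e': at 3 ·f
pos 33 'a': at 4
pos 34 'b': at 5  → match P1@[32:34]
pos 35 'a': at 1 ·f
pos 36 'e': at 3 ·f
pos 37 'a': at 4
pos 38 'b': at 5  → match P1@[36:38]
pos 39 'e': at 3 ·f
pos 40 'c': at 0 ·f
pos 41 'a': at 1
pos 42 'a': at 2  → match P0@[41:42]
pos 43 'a': at 2 ·f  → match P0@[42:43]
pos 44 'a': at 2 ·f  → match P0@[43:44]
pos 45 'c': at 0 ·f
pos 46 'a': at 1
pos 47 'a': at 2  → match P0@[46:47]
pos 48 'a': at 2 ·f  → match P0@[47:48]
pos 49 'a': at 2 ·f  → match P0@[48:49]
pos 50 'c': at 0 ·f
pos 51 'e': at 3
pos 52 'a': at 4
pos 53 'b': at 5  → match P1@[51:53]
pos 54 'b': at 0 ·f
pos 55 'a': at 1
pos 56 'a': at 2  → match P0@[55:56]
pos 57 'a': at 2 ·f  → match P0@[56:57]
pos 58 'e': at 3 ·f
pos 59 'a': at 4
pos 60 'b': at 5  → match P1@[58:60]
pos 61 'a': at 1 ·f
pos 62 'e': at 3 ·f
pos 63 'a': at 4
pos 64 'b': at 5  → match P1@[62:64]
pos 65 'e': at 3 ·f
pos 66 'a': at 4
pos 67 'b': at 5  → match P1@[65:67]
pos 68 'd': at 0 ·f
pos 69 'c': at 0
pos 70 'e': at 3
pos 71 'a': at 4
pos 72 'b': at 5  → match P1@[70:72]

All matches (sorted): [[3,1],[6,1],[9,1],[12,1],[15,1],[18,1],[21,0],[24,0],[25,0],[26,0],[27,0],[31,1],[34,1],[38,1],[42,0],[43,0],[44,0],[47,0],[48,0],[49,0],[53,1],[56,0],[57,0],[60,1],[64,1],[67,1],[72,1]]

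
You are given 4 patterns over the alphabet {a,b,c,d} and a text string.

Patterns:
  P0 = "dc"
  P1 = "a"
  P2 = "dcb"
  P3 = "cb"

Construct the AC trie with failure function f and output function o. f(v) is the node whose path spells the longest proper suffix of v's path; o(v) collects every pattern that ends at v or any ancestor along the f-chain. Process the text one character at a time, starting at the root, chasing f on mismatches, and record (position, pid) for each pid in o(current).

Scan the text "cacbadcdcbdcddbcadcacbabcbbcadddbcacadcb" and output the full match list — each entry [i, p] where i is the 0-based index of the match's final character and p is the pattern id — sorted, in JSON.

Build automaton:
Trie nodes:
  n0 'ε': a→3 c→5 d→1
  n1 'd': c→2
  n2 'dc': b→4  [P0 ends]
  n3 'a': ·  [P1 ends]
  n4 'dcb': ·  [P2 ends]
  n5 'c': b→6
  n6 'cb': ·  [P3 ends]

Failure links (BFS by depth):
  fail(1) 'd': from fail(0)=0 chase 'd': 0 ⇒ 0;  out=∅∪out(0)=∅
  fail(3) 'a': from fail(0)=0 chase 'a': 0 ⇒ 0;  out={1}∪out(0)={1}
  fail(5) 'c': from fail(0)=0 chase 'c': 0 ⇒ 0;  out=∅∪out(0)=∅
  fail(2) 'dc': from fail(1)=0 chase 'c': 0 ⇒ 5;  out={0}∪out(5)={0}
  fail(6) 'cb': from fail(5)=0 chase 'b': 0 ⇒ 0;  out={3}∪out(0)={3}
  fail(4) 'dcb': from fail(2)=5 chase 'b': 5 ⇒ 6;  out={2}∪out(6)={2,3}

Run:
[0] read 'c'  n0⇒n5
[1] read 'a'  n5⇒n3 (fail-walked)  emit P1@[1:1]
[2] read 'c'  n3⇒n5 (fail-walked)
[3] read 'b'  n5⇒n6  emit P3@[2:3]
[4] read 'a'  n6⇒n3 (fail-walked)  emit P1@[4:4]
[5] read 'd'  n3⇒n1 (fail-walked)
[6] read 'c'  n1⇒n2  emit P0@[5:6]
[7] read 'd'  n2⇒n1 (fail-walked)
[8] read 'c'  n1⇒n2  emit P0@[7:8]
[9] read 'b'  n2⇒n4  emit P2@[7:9],P3@[8:9]
[10] read 'd'  n4⇒n1 (fail-walked)
[11] read 'c'  n1⇒n2  emit P0@[10:11]
[12] read 'd'  n2⇒n1 (fail-walked)
[13] read 'd'  n1⇒n1 (fail-walked)
[14] read 'b'  n1⇒n0 (fail-walked)
[15] read 'c'  n0⇒n5
[16] read 'a'  n5⇒n3 (fail-walked)  emit P1@[16:16]
[17] read 'd'  n3⇒n1 (fail-walked)
[18] read 'c'  n1⇒n2  emit P0@[17:18]
[19] read 'a'  n2⇒n3 (fail-walked)  emit P1@[19:19]
[20] read 'c'  n3⇒n5 (fail-walked)
[21] read 'b'  n5⇒n6  emit P3@[20:21]
[22] read 'a'  n6⇒n3 (fail-walked)  emit P1@[22:22]
[23] read 'b'  n3⇒n0 (fail-walked)
[24] read 'c'  n0⇒n5
[25] read 'b'  n5⇒n6  emit P3@[24:25]
[26] read 'b'  n6⇒n0 (fail-walked)
[27] read 'c'  n0⇒n5
[28] read 'a'  n5⇒n3 (fail-walked)  emit P1@[28:28]
[29] read 'd'  n3⇒n1 (fail-walked)
[30] read 'd'  n1⇒n1 (fail-walked)
[31] read 'd'  n1⇒n1 (fail-walked)
[32] read 'b'  n1⇒n0 (fail-walked)
[33] read 'c'  n0⇒n5
[34] read 'a'  n5⇒n3 (fail-walked)  emit P1@[34:34]
[35] read 'c'  n3⇒n5 (fail-walked)
[36] read 'a'  n5⇒n3 (fail-walked)  emit P1@[36:36]
[37] read 'd'  n3⇒n1 (fail-walked)
[38] read 'c'  n1⇒n2  emit P0@[37:38]
[39] read 'b'  n2⇒n4  emit P2@[37:39],P3@[38:39]

Result: [[1,1],[3,3],[4,1],[6,0],[8,0],[9,2],[9,3],[11,0],[16,1],[18,0],[19,1],[21,3],[22,1],[25,3],[28,1],[34,1],[36,1],[38,0],[39,2],[39,3]]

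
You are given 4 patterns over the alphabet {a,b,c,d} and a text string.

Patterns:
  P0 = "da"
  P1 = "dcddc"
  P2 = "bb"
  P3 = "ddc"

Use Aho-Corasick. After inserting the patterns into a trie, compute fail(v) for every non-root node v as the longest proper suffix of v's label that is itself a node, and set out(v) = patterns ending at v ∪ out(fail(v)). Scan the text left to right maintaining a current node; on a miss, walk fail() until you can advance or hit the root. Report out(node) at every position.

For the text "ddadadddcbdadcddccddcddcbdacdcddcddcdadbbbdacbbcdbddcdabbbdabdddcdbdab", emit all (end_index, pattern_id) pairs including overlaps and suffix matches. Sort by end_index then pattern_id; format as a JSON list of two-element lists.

Construct AC machine:
Trie (insert patterns):
  n0 'ε': b→7 d→1
  n1 'd': a→2 c→3 d→9
  n2 'da': ·  ←P0
  n3 'dc': d→4
  n4 'dcd': d→5
  n5 'dcdd': c→6
  n6 'dcddc': ·  ←P1
  n7 'b': b→8
  n8 'bb': ·  ←P2
  n9 'dd': c→10
  n10 'ddc': ·  ←P3

Failure links (BFS by depth):
  fail(1) 'd': from fail(0)=0 chase 'd': 0 ⇒ 0;  out=∅∪out(0)=∅
  fail(7) 'b': from fail(0)=0 chase 'b': 0 ⇒ 0;  out=∅∪out(0)=∅
  fail(2) 'da': from fail(1)=0 chase 'a': 0 ⇒ 0;  out={0}∪out(0)={0}
  fail(3) 'dc': from fail(1)=0 chase 'c': 0 ⇒ 0;  out=∅∪out(0)=∅
  fail(8) 'bb': from fail(7)=0 chase 'b': 0 ⇒ 7;  out={2}∪out(7)={2}
  fail(9) 'dd': from fail(1)=0 chase 'd': 0 ⇒ 1;  out=∅∪out(1)=∅
  fail(4) 'dcd': from fail(3)=0 chase 'd': 0 ⇒ 1;  out=∅∪out(1)=∅
  fail(10) 'ddc': from fail(9)=1 chase 'c': 1 ⇒ 3;  out={3}∪out(3)={3}
  fail(5) 'dcdd': from fail(4)=1 chase 'd': 1 ⇒ 9;  out=∅∪out(9)=∅
  fail(6) 'dcddc': from fail(5)=9 chase 'c': 9 ⇒ 10;  out={1}∪out(10)={1,3}

Run:
i=0 'd': node 0→1
i=1 'd': node 1→9
i=2 'a': node 9→2 (via fail)  → match P0@[1:2]
i=3 'd': node 2→1 (via fail)
i=4 'a': node 1→2  → match P0@[3:4]
i=5 'd': node 2→1 (via fail)
i=6 'd': node 1→9
i=7 'd': node 9→9 (via fail)
i=8 'c': node 9→10  → match P3@[6:8]
i=9 'b': node 10→7 (via fail)
i=10 'd': node 7→1 (via fail)
i=11 'a': node 1→2  → match P0@[10:11]
i=12 'd': node 2→1 (via fail)
i=13 'c': node 1→3
i=14 'd': node 3→4
i=15 'd': node 4→5
i=16 'c': node 5→6  → match P1@[12:16],P3@[14:16]
i=17 'c': node 6→0 (via fail)
i=18 'd': node 0→1
i=19 'd': node 1→9
i=20 'c': node 9→10  → match P3@[18:20]
i=21 'd': node 10→4 (via fail)
i=22 'd': node 4→5
i=23 'c': node 5→6  → match P1@[19:23],P3@[21:23]
i=24 'b': node 6→7 (via fail)
i=25 'd': node 7→1 (via fail)
i=26 'a': node 1→2  → match P0@[25:26]
i=27 'c': node 2→0 (via fail)
i=28 'd': node 0→1
i=29 'c': node 1→3
i=30 'd': node 3→4
i=31 'd': node 4→5
i=32 'c': node 5→6  → match P1@[28:32],P3@[30:32]
i=33 'd': node 6→4 (via fail)
i=34 'd': node 4→5
i=35 'c': node 5→6  → match P1@[31:35],P3@[33:35]
i=36 'd': node 6→4 (via fail)
i=37 'a': node 4→2 (via fail)  → match P0@[36:37]
i=38 'd': node 2→1 (via fail)
i=39 'b': node 1→7 (via fail)
i=40 'b': node 7→8  → match P2@[39:40]
i=41 'b': node 8→8 (via fail)  → match P2@[40:41]
i=42 'd': node 8→1 (via fail)
i=43 'a': node 1→2  → match P0@[42:43]
i=44 'c': node 2→0 (via fail)
i=45 'b': node 0→7
i=46 'b': node 7→8  → match P2@[45:46]
i=47 'c': node 8→0 (via fail)
i=48 'd': node 0→1
i=49 'b': node 1→7 (via fail)
i=50 'd': node 7→1 (via fail)
i=51 'd': node 1→9
i=52 'c': node 9→10  → match P3@[50:52]
i=53 'd': node 10→4 (via fail)
i=54 'a': node 4→2 (via fail)  → match P0@[53:54]
i=55 'b': node 2→7 (via fail)
i=56 'b': node 7→8  → match P2@[55:56]
i=57 'b': node 8→8 (via fail)  → match P2@[56:57]
i=58 'd': node 8→1 (via fail)
i=59 'a': node 1→2  → match P0@[58:59]
i=60 'b': node 2→7 (via fail)
i=61 'd': node 7→1 (via fail)
i=62 'd': node 1→9
i=63 'd': node 9→9 (via fail)
i=64 'c': node 9→10  → match P3@[62:64]
i=65 'd': node 10→4 (via fail)
i=66 'b': node 4→7 (via fail)
i=67 'd': node 7→1 (via fail)
i=68 'a': node 1→2  → match P0@[67:68]
i=69 'b': node 2→7 (via fail)

Matches: [[2,0],[4,0],[8,3],[11,0],[16,1],[16,3],[20,3],[23,1],[23,3],[26,0],[32,1],[32,3],[35,1],[35,3],[37,0],[40,2],[41,2],[43,0],[46,2],[52,3],[54,0],[56,2],[57,2],[59,0],[64,3],[68,0]]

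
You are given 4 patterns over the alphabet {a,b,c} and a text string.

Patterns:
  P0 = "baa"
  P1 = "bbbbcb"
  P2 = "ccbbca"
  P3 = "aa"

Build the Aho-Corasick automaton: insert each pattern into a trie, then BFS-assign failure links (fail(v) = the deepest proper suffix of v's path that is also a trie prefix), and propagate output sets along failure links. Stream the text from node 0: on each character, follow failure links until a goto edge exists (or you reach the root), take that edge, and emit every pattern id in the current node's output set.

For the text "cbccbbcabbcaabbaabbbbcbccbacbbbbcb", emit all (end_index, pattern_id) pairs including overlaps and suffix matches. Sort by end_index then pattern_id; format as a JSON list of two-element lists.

Build automaton:
Trie nodes:
  0='ε' goto a→15 b→1 c→9
  1='b' goto a→2 b→4
  2='ba' goto a→3
  3='baa' goto ·  ←P0
  4='bb' goto b→5
  5='bbb' goto b→6
  6='bbbb' goto c→7
  7='bbbbc' goto b→8
  8='bbbbcb' goto ·  ←P1
  9='c' goto c→10
  10='cc' goto b→11
  11='ccb' goto b→12
  12='ccbb' goto c→13
  13='ccbbc' goto a→14
  14='ccbbca' goto ·  ←P2
  15='a' goto a→16
  16='aa' goto ·  ←P3

BFS fail/out derivation:
  fail(1) 'b': from fail(0)=0 chase 'b': 0 ⇒ 0;  out=∅∪out(0)=∅
  fail(9) 'c': from fail(0)=0 chase 'c': 0 ⇒ 0;  out=∅∪out(0)=∅
  fail(15) 'a': from fail(0)=0 chase 'a': 0 ⇒ 0;  out=∅∪out(0)=∅
  fail(2) 'ba': from fail(1)=0 chase 'a': 0 ⇒ 15;  out=∅∪out(15)=∅
  fail(4) 'bb': from fail(1)=0 chase 'b': 0 ⇒ 1;  out=∅∪out(1)=∅
  fail(10) 'cc': from fail(9)=0 chase 'c': 0 ⇒ 9;  out=∅∪out(9)=∅
  fail(16) 'aa': from fail(15)=0 chase 'a': 0 ⇒ 15;  out={3}∪out(15)={3}
  fail(3) 'baa': from fail(2)=15 chase 'a': 15 ⇒ 16;  out={0}∪out(16)={0,3}
  fail(5) 'bbb': from fail(4)=1 chase 'b': 1 ⇒ 4;  out=∅∪out(4)=∅
  fail(11) 'ccb': from fail(10)=9 chase 'b': 9→0 ⇒ 1;  out=∅∪out(1)=∅
  fail(6) 'bbbb': from fail(5)=4 chase 'b': 4 ⇒ 5;  out=∅∪out(5)=∅
  fail(12) 'ccbb': from fail(11)=1 chase 'b': 1 ⇒ 4;  out=∅∪out(4)=∅
  fail(7) 'bbbbc': from fail(6)=5 chase 'c': 5→4→1→0 ⇒ 9;  out=∅∪out(9)=∅
  fail(13) 'ccbbc': from fail(12)=4 chase 'c': 4→1→0 ⇒ 9;  out=∅∪out(9)=∅
  fail(8) 'bbbbcb': from fail(7)=9 chase 'b': 9→0 ⇒ 1;  out={1}∪out(1)={1}
  fail(14) 'ccbbca': from fail(13)=9 chase 'a': 9→0 ⇒ 15;  out={2}∪out(15)={2}

Text stream:
[0] read 'c'  n0⇒n9
[1] read 'b'  n9⇒n1 (via fail)
[2] read 'c'  n1⇒n9 (via fail)
[3] read 'c'  n9⇒n10
[4] read 'b'  n10⇒n11
[5] read 'b'  n11⇒n12
[6] read 'c'  n12⇒n13
[7] read 'a'  n13⇒n14  → match P2@[2:7]
[8] read 'b'  n14⇒n1 (via fail)
[9] read 'b'  n1⇒n4
[10] read 'c'  n4⇒n9 (via fail)
[11] read 'a'  n9⇒n15 (via fail)
[12] read 'a'  n15⇒n16  → match P3@[11:12]
[13] read 'b'  n16⇒n1 (via fail)
[14] read 'b'  n1⇒n4
[15] read 'a'  n4⇒n2 (via fail)
[16] read 'a'  n2⇒n3  → match P0@[14:16],P3@[15:16]
[17] read 'b'  n3⇒n1 (via fail)
[18] read 'b'  n1⇒n4
[19] read 'b'  n4⇒n5
[20] read 'b'  n5⇒n6
[21] read 'c'  n6⇒n7
[22] read 'b'  n7⇒n8  → match P1@[17:22]
[23] read 'c'  n8⇒n9 (via fail)
[24] read 'c'  n9⇒n10
[25] read 'b'  n10⇒n11
[26] read 'a'  n11⇒n2 (via fail)
[27] read 'c'  n2⇒n9 (via fail)
[28] read 'b'  n9⇒n1 (via fail)
[29] read 'b'  n1⇒n4
[30] read 'b'  n4⇒n5
[31] read 'b'  n5⇒n6
[32] read 'c'  n6⇒n7
[33] read 'b'  n7⇒n8  → match P1@[28:33]

Matches: [[7,2],[12,3],[16,0],[16,3],[22,1],[33,1]]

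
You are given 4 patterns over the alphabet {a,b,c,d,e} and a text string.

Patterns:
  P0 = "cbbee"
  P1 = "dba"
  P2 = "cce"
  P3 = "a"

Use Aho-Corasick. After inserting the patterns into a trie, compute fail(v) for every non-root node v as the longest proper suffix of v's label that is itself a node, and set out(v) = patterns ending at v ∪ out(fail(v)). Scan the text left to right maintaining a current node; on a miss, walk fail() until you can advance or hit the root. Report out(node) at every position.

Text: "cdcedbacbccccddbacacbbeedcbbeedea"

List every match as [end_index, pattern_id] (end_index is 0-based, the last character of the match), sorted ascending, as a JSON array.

Construct AC machine:
Trie (insert patterns):
  0='ε' goto a→11 c→1 d→6
  1='c' goto b→2 c→9
  2='cb' goto b→3
  3='cbb' goto e→4
  4='cbbe' goto e→5
  5='cbbee' goto ·  ←P0
  6='d' goto b→7
  7='db' goto a→8
  8='dba' goto ·  ←P1
  9='cc' goto e→10
  10='cce' goto ·  ←P2
  11='a' goto ·  ←P3

BFS fail/out derivation:
  fail(1) 'c': from fail(0)=0 chase 'c': 0 ⇒ 0;  out=∅∪out(0)=∅
  fail(6) 'd': from fail(0)=0 chase 'd': 0 ⇒ 0;  out=∅∪out(0)=∅
  fail(11) 'a': from fail(0)=0 chase 'a': 0 ⇒ 0;  out={3}∪out(0)={3}
  fail(2) 'cb': from fail(1)=0 chase 'b': 0 ⇒ 0;  out=∅∪out(0)=∅
  fail(7) 'db': from fail(6)=0 chase 'b': 0 ⇒ 0;  out=∅∪out(0)=∅
  fail(9) 'cc': from fail(1)=0 chase 'c': 0 ⇒ 1;  out=∅∪out(1)=∅
  fail(3) 'cbb': from fail(2)=0 chase 'b': 0 ⇒ 0;  out=∅∪out(0)=∅
  fail(8) 'dba': from fail(7)=0 chase 'a': 0 ⇒ 11;  out={1}∪out(11)={1,3}
  fail(10) 'cce': from fail(9)=1 chase 'e': 1→0 ⇒ 0;  out={2}∪out(0)={2}
  fail(4) 'cbbe': from fail(3)=0 chase 'e': 0 ⇒ 0;  out=∅∪out(0)=∅
  fail(5) 'cbbee': from fail(4)=0 chase 'e': 0 ⇒ 0;  out={0}∪out(0)={0}

Scan:
i=0 'c': node 0→1
i=1 'd': node 1→6 ·f
i=2 'c': node 6→1 ·f
i=3 'e': node 1→0 ·f
i=4 'd': node 0→6
i=5 'b': node 6→7
i=6 'a': node 7→8  → match P1@[4:6],P3@[6:6]
i=7 'c': node 8→1 ·f
i=8 'b': node 1→2
i=9 'c': node 2→1 ·f
i=10 'c': node 1→9
i=11 'c': node 9→9 ·f
i=12 'c': node 9→9 ·f
i=13 'd': node 9→6 ·f
i=14 'd': node 6→6 ·f
i=15 'b': node 6→7
i=16 'a': node 7→8  → match P1@[14:16],P3@[16:16]
i=17 'c': node 8→1 ·f
i=18 'a': node 1→11 ·f  → match P3@[18:18]
i=19 'c': node 11→1 ·f
i=20 'b': node 1→2
i=21 'b': node 2→3
i=22 'e': node 3→4
i=23 'e': node 4→5  → match P0@[19:23]
i=24 'd': node 5→6 ·f
i=25 'c': node 6→1 ·f
i=26 'b': node 1→2
i=27 'b': node 2→3
i=28 'e': node 3→4
i=29 'e': node 4→5  → match P0@[25:29]
i=30 'd': node 5→6 ·f
i=31 'e': node 6→0 ·f
i=32 'a': node 0→11  → match P3@[32:32]

Matches: [[6,1],[6,3],[16,1],[16,3],[18,3],[23,0],[29,0],[32,3]]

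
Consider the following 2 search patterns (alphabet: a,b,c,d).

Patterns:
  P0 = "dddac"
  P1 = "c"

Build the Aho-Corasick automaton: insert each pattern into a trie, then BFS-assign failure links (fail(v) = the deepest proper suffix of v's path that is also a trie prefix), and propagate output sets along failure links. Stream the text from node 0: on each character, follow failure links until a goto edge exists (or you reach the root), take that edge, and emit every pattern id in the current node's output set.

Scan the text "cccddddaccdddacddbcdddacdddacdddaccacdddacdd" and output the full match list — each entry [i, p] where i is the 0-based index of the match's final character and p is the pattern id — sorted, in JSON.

Construct AC machine:
Trie (insert patterns):
  n0 'ε': c→6 d→1
  n1 'd': d→2
  n2 'dd': d→3
  n3 'ddd': a→4
  n4 'ddda': c→5
  n5 'dddac': ·  ←P0
  n6 'c': ·  ←P1

Failure links (BFS by depth):
  n1('d'): parent n0 fail=0; on 'd' 0 → fail=0;  out ∅∪∅=∅
  n6('c'): parent n0 fail=0; on 'c' 0 → fail=0;  out {1}∪∅={1}
  n2('dd'): parent n1 fail=0; on 'd' 0 → fail=1;  out ∅∪∅=∅
  n3('ddd'): parent n2 fail=1; on 'd' 1 → fail=2;  out ∅∪∅=∅
  n4('ddda'): parent n3 fail=2; on 'a' 2→1→0 → fail=0;  out ∅∪∅=∅
  n5('dddac'): parent n4 fail=0; on 'c' 0 → fail=6;  out {0}∪{1}={0,1}

Text stream:
pos 0 'c': at 6  emit P1@[0:0]
pos 1 'c': at 6 ·f  emit P1@[1:1]
pos 2 'c': at 6 ·f  emit P1@[2:2]
pos 3 'd': at 1 ·f
pos 4 'd': at 2
pos 5 'd': at 3
pos 6 'd': at 3 ·f
pos 7 'a': at 4
pos 8 'c': at 5  emit P0@[4:8],P1@[8:8]
pos 9 'c': at 6 ·f  emit P1@[9:9]
pos 10 'd': at 1 ·f
pos 11 'd': at 2
pos 12 'd': at 3
pos 13 'a': at 4
pos 14 'c': at 5  emit P0@[10:14],P1@[14:14]
pos 15 'd': at 1 ·f
pos 16 'd': at 2
pos 17 'b': at 0 ·f
pos 18 'c': at 6  emit P1@[18:18]
pos 19 'd': at 1 ·f
pos 20 'd': at 2
pos 21 'd': at 3
pos 22 'a': at 4
pos 23 'c': at 5  emit P0@[19:23],P1@[23:23]
pos 24 'd': at 1 ·f
pos 25 'd': at 2
pos 26 'd': at 3
pos 27 'a': at 4
pos 28 'c': at 5  emit P0@[24:28],P1@[28:28]
pos 29 'd': at 1 ·f
pos 30 'd': at 2
pos 31 'd': at 3
pos 32 'a': at 4
pos 33 'c': at 5  emit P0@[29:33],P1@[33:33]
pos 34 'c': at 6 ·f  emit P1@[34:34]
pos 35 'a': at 0 ·f
pos 36 'c': at 6  emit P1@[36:36]
pos 37 'd': at 1 ·f
pos 38 'd': at 2
pos 39 'd': at 3
pos 40 'a': at 4
pos 41 'c': at 5  emit P0@[37:41],P1@[41:41]
pos 42 'd': at 1 ·f
pos 43 'd': at 2

Result: [[0,1],[1,1],[2,1],[8,0],[8,1],[9,1],[14,0],[14,1],[18,1],[23,0],[23,1],[28,0],[28,1],[33,0],[33,1],[34,1],[36,1],[41,0],[41,1]]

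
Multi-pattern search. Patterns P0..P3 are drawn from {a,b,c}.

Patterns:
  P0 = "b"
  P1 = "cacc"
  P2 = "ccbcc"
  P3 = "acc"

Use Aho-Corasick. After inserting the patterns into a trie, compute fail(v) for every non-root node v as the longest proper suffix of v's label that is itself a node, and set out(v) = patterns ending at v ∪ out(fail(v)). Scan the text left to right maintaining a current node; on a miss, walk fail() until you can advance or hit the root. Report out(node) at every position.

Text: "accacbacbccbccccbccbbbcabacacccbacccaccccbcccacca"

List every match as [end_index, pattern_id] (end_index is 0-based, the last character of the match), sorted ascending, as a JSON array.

Construct AC machine:
Trie nodes:
  0='ε' goto a→10 b→1 c→2
  1='b' goto ·  ←P0
  2='c' goto a→3 c→6
  3='ca' goto c→4
  4='cac' goto c→5
  5='cacc' goto ·  ←P1
  6='cc' goto b→7
  7='ccb' goto c→8
  8='ccbc' goto c→9
  9='ccbcc' goto ·  ←P2
  10='a' goto c→11
  11='ac' goto c→12
  12='acc' goto ·  ←P3

Failure links (BFS by depth):
  fail(1) 'b': from fail(0)=0 chase 'b': 0 ⇒ 0;  out={0}∪out(0)={0}
  fail(2) 'c': from fail(0)=0 chase 'c': 0 ⇒ 0;  out=∅∪out(0)=∅
  fail(10) 'a': from fail(0)=0 chase 'a': 0 ⇒ 0;  out=∅∪out(0)=∅
  fail(3) 'ca': from fail(2)=0 chase 'a': 0 ⇒ 10;  out=∅∪out(10)=∅
  fail(6) 'cc': from fail(2)=0 chase 'c': 0 ⇒ 2;  out=∅∪out(2)=∅
  fail(11) 'ac': from fail(10)=0 chase 'c': 0 ⇒ 2;  out=∅∪out(2)=∅
  fail(4) 'cac': from fail(3)=10 chase 'c': 10 ⇒ 11;  out=∅∪out(11)=∅
  fail(7) 'ccb': from fail(6)=2 chase 'b': 2→0 ⇒ 1;  out=∅∪out(1)={0}
  fail(12) 'acc': from fail(11)=2 chase 'c': 2 ⇒ 6;  out={3}∪out(6)={3}
  fail(5) 'cacc': from fail(4)=11 chase 'c': 11 ⇒ 12;  out={1}∪out(12)={1,3}
  fail(8) 'ccbc': from fail(7)=1 chase 'c': 1→0 ⇒ 2;  out=∅∪out(2)=∅
  fail(9) 'ccbcc': from fail(8)=2 chase 'c': 2 ⇒ 6;  out={2}∪out(6)={2}

Run:
i=0 'a': node 0→10
i=1 'c': node 10→11
i=2 'c': node 11→12  → match P3@[0:2]
i=3 'a': node 12→3 (fail-walked)
i=4 'c': node 3→4
i=5 'b': node 4→1 (fail-walked)  → match P0@[5:5]
i=6 'a': node 1→10 (fail-walked)
i=7 'c': node 10→11
i=8 'b': node 11→1 (fail-walked)  → match P0@[8:8]
i=9 'c': node 1→2 (fail-walked)
i=10 'c': node 2→6
i=11 'b': node 6→7  → match P0@[11:11]
i=12 'c': node 7→8
i=13 'c': node 8→9  → match P2@[9:13]
i=14 'c': node 9→6 (fail-walked)
i=15 'c': node 6→6 (fail-walked)
i=16 'b': node 6→7  → match P0@[16:16]
i=17 'c': node 7→8
i=18 'c': node 8→9  → match P2@[14:18]
i=19 'b': node 9→7 (fail-walked)  → match P0@[19:19]
i=20 'b': node 7→1 (fail-walked)  → match P0@[20:20]
i=21 'b': node 1→1 (fail-walked)  → match P0@[21:21]
i=22 'c': node 1→2 (fail-walked)
i=23 'a': node 2→3
i=24 'b': node 3→1 (fail-walked)  → match P0@[24:24]
i=25 'a': node 1→10 (fail-walked)
i=26 'c': node 10→11
i=27 'a': node 11→3 (fail-walked)
i=28 'c': node 3→4
i=29 'c': node 4→5  → match P1@[26:29],P3@[27:29]
i=30 'c': node 5→6 (fail-walked)
i=31 'b': node 6→7  → match P0@[31:31]
i=32 'a': node 7→10 (fail-walked)
i=33 'c': node 10→11
i=34 'c': node 11→12  → match P3@[32:34]
i=35 'c': node 12→6 (fail-walked)
i=36 'a': node 6→3 (fail-walked)
i=37 'c': node 3→4
i=38 'c': node 4→5  → match P1@[35:38],P3@[36:38]
i=39 'c': node 5→6 (fail-walked)
i=40 'c': node 6→6 (fail-walked)
i=41 'b': node 6→7  → match P0@[41:41]
i=42 'c': node 7→8
i=43 'c': node 8→9  → match P2@[39:43]
i=44 'c': node 9→6 (fail-walked)
i=45 'a': node 6→3 (fail-walked)
i=46 'c': node 3→4
i=47 'c': node 4→5  → match P1@[44:47],P3@[45:47]
i=48 'a': node 5→3 (fail-walked)

Matches: [[2,3],[5,0],[8,0],[11,0],[13,2],[16,0],[18,2],[19,0],[20,0],[21,0],[24,0],[29,1],[29,3],[31,0],[34,3],[38,1],[38,3],[41,0],[43,2],[47,1],[47,3]]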